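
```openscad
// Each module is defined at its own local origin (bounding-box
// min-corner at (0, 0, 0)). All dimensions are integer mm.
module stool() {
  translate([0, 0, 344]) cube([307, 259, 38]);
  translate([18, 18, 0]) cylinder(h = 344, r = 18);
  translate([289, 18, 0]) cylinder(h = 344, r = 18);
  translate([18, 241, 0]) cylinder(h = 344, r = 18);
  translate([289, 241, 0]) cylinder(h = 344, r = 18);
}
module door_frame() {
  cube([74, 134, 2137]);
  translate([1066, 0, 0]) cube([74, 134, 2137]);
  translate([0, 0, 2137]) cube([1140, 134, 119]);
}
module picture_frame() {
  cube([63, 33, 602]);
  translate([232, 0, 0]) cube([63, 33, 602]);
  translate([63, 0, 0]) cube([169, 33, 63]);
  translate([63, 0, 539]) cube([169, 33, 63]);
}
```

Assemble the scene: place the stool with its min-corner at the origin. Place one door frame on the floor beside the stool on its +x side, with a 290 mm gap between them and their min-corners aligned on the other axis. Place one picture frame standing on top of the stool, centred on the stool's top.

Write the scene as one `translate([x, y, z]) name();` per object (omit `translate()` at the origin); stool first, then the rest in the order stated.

stool();
translate([597, 0, 0]) door_frame();
translate([6, 113, 382]) picture_frame();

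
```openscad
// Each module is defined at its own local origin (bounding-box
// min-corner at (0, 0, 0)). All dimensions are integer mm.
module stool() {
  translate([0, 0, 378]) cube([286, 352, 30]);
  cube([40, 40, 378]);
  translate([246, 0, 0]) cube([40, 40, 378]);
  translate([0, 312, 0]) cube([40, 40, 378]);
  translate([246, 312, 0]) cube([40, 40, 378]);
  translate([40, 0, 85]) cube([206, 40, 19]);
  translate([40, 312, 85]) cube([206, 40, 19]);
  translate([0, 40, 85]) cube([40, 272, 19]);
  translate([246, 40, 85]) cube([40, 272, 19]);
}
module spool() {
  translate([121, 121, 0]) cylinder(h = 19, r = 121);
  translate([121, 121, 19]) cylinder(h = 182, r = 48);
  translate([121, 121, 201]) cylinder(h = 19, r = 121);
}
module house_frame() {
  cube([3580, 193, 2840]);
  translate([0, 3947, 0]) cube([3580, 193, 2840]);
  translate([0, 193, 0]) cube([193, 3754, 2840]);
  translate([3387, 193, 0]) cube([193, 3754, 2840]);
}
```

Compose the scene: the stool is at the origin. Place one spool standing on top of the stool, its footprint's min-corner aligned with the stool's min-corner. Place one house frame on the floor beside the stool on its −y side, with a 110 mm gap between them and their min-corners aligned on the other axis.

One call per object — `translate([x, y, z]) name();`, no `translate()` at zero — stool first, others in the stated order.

stool();
translate([0, 0, 408]) spool();
translate([0, -4250, 0]) house_frame();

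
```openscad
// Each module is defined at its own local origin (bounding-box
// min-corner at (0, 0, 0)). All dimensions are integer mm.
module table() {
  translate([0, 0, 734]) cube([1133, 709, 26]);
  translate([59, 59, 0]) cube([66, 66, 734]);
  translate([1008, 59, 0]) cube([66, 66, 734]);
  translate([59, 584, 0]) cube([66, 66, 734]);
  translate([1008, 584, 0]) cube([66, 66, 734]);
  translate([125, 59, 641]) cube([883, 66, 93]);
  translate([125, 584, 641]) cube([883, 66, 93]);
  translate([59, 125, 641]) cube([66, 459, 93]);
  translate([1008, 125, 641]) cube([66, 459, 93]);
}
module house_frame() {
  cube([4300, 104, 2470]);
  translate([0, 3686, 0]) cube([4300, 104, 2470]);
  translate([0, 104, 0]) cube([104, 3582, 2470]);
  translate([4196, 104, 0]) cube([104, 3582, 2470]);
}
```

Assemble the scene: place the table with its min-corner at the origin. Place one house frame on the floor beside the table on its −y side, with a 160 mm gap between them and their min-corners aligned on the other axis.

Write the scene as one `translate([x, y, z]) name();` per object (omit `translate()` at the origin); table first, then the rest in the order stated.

table();
translate([0, -3950, 0]) house_frame();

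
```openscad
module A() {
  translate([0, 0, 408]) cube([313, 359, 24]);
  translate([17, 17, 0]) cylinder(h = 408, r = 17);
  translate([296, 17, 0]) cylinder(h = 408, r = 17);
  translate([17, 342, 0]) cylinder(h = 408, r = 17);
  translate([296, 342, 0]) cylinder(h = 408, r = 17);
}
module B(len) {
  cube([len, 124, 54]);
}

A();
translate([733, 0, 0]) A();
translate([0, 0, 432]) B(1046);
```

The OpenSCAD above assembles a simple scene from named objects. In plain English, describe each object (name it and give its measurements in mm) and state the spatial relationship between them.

A is a four-legged stool. The seat is 313×359 mm, 24 mm thick, top at z = 432 mm. It stands on four round legs, each 34 mm in diameter, from z = 0 to the seat underside, each leg's axis is inset half a diameter from the nearest pair of seat edges (so the leg's bounding box is flush with the corner).

B is a rectangular beam 1046 mm long (x), 124 mm deep (y), 54 mm thick (z).

The beam spans the tops of two stools placed 420 mm apart, resting at z = 432 mm.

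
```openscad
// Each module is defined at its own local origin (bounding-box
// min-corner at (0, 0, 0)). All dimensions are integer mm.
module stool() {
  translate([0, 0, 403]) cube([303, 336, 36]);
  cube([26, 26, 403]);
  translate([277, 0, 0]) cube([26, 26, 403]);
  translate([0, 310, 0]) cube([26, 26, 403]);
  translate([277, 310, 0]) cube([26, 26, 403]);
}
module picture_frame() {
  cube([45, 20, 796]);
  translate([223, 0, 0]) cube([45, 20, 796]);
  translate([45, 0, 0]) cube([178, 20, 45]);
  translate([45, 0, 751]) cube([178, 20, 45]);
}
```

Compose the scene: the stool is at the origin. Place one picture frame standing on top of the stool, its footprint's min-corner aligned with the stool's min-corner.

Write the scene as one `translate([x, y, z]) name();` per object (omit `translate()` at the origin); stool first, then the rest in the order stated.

stool();
translate([0, 0, 439]) picture_frame();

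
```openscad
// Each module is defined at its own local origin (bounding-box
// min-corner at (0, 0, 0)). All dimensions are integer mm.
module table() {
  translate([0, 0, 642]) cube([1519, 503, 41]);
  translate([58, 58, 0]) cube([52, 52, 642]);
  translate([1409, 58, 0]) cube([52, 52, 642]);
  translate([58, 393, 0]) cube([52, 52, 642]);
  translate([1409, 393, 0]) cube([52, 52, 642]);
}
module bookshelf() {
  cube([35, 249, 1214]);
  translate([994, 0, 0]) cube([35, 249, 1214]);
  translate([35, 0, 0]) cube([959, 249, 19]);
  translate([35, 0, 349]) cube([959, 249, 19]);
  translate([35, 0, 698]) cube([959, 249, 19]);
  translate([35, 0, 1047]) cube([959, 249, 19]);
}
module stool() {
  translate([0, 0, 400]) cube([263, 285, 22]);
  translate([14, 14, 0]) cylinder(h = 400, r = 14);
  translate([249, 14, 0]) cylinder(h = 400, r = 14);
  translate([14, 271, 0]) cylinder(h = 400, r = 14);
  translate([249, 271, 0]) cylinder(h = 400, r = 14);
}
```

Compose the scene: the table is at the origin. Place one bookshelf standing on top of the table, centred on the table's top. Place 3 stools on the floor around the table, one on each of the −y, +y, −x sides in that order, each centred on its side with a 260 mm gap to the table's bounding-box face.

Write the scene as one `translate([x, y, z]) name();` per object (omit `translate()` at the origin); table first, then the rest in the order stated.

table();
translate([245, 127, 683]) bookshelf();
translate([628, -545, 0]) stool();
translate([628, 763, 0]) stool();
translate([-523, 109, 0]) stool();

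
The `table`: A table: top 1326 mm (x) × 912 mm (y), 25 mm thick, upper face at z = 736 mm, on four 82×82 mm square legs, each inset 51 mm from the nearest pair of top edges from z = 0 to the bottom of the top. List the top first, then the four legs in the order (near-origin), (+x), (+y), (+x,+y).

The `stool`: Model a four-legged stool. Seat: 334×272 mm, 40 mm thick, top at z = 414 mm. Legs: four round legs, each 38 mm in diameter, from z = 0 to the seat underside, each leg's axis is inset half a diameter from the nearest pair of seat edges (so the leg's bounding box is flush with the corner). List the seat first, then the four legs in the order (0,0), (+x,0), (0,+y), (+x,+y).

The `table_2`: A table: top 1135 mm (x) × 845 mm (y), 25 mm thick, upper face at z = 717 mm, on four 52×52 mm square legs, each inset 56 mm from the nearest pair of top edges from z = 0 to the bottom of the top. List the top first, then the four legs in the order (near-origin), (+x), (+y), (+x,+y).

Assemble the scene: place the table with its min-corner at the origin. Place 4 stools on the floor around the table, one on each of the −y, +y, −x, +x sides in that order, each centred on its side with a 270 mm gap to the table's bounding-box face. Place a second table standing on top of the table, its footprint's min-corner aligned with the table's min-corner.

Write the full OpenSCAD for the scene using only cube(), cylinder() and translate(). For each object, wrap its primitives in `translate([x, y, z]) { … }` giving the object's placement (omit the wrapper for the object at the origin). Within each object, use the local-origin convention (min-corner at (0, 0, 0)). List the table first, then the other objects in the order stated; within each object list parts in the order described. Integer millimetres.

translate([0, 0, 711]) cube([1326, 912, 25]);
translate([51, 51, 0]) cube([82, 82, 711]);
translate([1193, 51, 0]) cube([82, 82, 711]);
translate([51, 779, 0]) cube([82, 82, 711]);
translate([1193, 779, 0]) cube([82, 82, 711]);
translate([496, -542, 0]) {
  translate([0, 0, 374]) cube([334, 272, 40]);
  translate([19, 19, 0]) cylinder(h = 374, r = 19);
  translate([315, 19, 0]) cylinder(h = 374, r = 19);
  translate([19, 253, 0]) cylinder(h = 374, r = 19);
  translate([315, 253, 0]) cylinder(h = 374, r = 19);
}
translate([496, 1182, 0]) {
  translate([0, 0, 374]) cube([334, 272, 40]);
  translate([19, 19, 0]) cylinder(h = 374, r = 19);
  translate([315, 19, 0]) cylinder(h = 374, r = 19);
  translate([19, 253, 0]) cylinder(h = 374, r = 19);
  translate([315, 253, 0]) cylinder(h = 374, r = 19);
}
translate([-604, 320, 0]) {
  translate([0, 0, 374]) cube([334, 272, 40]);
  translate([19, 19, 0]) cylinder(h = 374, r = 19);
  translate([315, 19, 0]) cylinder(h = 374, r = 19);
  translate([19, 253, 0]) cylinder(h = 374, r = 19);
  translate([315, 253, 0]) cylinder(h = 374, r = 19);
}
translate([1596, 320, 0]) {
  translate([0, 0, 374]) cube([334, 272, 40]);
  translate([19, 19, 0]) cylinder(h = 374, r = 19);
  translate([315, 19, 0]) cylinder(h = 374, r = 19);
  translate([19, 253, 0]) cylinder(h = 374, r = 19);
  translate([315, 253, 0]) cylinder(h = 374, r = 19);
}
translate([0, 0, 736]) {
  translate([0, 0, 692]) cube([1135, 845, 25]);
  translate([56, 56, 0]) cube([52, 52, 692]);
  translate([1027, 56, 0]) cube([52, 52, 692]);
  translate([56, 737, 0]) cube([52, 52, 692]);
  translate([1027, 737, 0]) cube([52, 52, 692]);
}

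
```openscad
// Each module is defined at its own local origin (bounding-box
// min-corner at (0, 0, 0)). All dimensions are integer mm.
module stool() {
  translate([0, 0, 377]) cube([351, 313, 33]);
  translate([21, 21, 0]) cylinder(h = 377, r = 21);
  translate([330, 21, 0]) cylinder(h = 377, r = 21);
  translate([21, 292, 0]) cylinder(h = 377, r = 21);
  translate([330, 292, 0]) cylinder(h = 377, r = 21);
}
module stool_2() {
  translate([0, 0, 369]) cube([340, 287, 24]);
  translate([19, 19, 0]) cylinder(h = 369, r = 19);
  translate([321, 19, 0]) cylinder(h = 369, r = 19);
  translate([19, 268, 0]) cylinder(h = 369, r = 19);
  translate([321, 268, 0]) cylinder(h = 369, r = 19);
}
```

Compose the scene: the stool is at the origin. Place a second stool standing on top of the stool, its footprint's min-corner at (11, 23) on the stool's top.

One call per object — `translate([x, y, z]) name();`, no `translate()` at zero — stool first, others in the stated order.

stool();
translate([11, 23, 410]) stool_2();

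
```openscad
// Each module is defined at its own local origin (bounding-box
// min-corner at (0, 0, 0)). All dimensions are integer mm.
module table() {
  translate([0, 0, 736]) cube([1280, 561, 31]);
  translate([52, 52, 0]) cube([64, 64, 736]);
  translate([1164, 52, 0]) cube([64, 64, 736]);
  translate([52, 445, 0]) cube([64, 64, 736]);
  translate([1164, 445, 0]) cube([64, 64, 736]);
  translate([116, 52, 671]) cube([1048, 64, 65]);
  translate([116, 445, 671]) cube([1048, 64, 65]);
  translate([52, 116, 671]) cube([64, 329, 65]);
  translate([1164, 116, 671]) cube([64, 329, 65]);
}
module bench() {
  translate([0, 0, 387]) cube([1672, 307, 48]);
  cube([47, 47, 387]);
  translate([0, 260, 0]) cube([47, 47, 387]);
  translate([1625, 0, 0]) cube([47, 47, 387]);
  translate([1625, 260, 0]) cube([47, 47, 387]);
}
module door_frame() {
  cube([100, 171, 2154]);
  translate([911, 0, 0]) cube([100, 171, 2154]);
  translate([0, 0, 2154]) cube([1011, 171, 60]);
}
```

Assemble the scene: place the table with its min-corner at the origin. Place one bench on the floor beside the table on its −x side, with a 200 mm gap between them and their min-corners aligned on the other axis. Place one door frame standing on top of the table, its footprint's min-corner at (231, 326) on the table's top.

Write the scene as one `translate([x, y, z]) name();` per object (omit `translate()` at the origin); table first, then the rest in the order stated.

table();
translate([-1872, 0, 0]) bench();
translate([231, 326, 767]) door_frame();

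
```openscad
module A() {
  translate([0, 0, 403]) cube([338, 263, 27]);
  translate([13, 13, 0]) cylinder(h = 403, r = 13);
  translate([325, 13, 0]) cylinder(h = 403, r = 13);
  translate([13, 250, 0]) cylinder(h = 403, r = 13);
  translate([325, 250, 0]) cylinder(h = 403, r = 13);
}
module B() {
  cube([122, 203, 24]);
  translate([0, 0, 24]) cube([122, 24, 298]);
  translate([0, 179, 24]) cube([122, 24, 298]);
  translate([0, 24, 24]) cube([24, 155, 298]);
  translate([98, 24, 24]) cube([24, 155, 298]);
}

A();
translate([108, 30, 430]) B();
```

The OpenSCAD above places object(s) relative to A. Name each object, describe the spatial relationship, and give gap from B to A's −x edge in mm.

The open box's min-x is at 108; the stool's min-x is 0; gap = 108 mm.

A is a stool. B is an open box. The open box is on top of the stool, centred. The gap from the open box to the stool's −x edge is 108 mm.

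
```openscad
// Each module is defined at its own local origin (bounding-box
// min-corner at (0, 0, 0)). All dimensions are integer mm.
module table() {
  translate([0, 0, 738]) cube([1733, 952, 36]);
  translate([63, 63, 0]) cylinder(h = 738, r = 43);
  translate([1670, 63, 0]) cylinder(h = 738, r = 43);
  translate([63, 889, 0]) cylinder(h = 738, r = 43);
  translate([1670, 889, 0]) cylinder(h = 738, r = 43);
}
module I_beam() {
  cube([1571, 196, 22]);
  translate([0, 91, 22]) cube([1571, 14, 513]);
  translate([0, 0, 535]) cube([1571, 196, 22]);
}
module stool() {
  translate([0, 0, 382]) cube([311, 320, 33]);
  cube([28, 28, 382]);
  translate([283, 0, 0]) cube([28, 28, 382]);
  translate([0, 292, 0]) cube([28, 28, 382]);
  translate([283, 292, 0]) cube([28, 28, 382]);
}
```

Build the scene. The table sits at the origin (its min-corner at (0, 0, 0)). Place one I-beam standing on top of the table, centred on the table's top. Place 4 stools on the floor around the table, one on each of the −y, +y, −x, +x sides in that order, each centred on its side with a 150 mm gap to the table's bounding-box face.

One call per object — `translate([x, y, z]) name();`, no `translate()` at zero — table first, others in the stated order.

table();
translate([81, 378, 774]) I_beam();
translate([711, -470, 0]) stool();
translate([711, 1102, 0]) stool();
translate([-461, 316, 0]) stool();
translate([1883, 316, 0]) stool();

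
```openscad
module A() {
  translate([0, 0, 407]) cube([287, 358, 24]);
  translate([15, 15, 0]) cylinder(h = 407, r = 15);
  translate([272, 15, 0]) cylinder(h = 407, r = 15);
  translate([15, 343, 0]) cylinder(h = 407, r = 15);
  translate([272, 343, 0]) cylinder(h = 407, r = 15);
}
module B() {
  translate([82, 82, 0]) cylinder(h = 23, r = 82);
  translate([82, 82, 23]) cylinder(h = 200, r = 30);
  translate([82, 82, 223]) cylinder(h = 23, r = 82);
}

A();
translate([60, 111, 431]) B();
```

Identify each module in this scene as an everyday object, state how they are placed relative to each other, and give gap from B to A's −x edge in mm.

The spool's min-x is at 60; the stool's min-x is 0; gap = 60 mm.

A is a stool. B is a spool. The spool is on top of the stool. The gap from the spool to the stool's −x edge is 60 mm.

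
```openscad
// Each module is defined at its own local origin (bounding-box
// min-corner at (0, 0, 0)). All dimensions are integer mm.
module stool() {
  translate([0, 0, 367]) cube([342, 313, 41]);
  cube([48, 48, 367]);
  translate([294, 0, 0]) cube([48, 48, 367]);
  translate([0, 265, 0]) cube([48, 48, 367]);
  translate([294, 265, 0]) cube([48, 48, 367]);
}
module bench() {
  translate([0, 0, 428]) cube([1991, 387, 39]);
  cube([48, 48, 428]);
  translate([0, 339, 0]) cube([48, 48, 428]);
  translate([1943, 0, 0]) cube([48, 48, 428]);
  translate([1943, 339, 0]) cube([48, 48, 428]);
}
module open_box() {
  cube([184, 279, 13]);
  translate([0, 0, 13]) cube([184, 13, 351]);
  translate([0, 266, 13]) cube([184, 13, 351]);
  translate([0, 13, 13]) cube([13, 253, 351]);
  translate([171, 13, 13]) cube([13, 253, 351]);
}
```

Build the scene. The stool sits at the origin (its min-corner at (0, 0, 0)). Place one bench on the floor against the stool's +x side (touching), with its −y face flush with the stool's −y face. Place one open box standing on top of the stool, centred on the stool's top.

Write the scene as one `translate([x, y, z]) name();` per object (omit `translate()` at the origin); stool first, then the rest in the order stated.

stool();
translate([342, 0, 0]) bench();
translate([79, 17, 408]) open_box();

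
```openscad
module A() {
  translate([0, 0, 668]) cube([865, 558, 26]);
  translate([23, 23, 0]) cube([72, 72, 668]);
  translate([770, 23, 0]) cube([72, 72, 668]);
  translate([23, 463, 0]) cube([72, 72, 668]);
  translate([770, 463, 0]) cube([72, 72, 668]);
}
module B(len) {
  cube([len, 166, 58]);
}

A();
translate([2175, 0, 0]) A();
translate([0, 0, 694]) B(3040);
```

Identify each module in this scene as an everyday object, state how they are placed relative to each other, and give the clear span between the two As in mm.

Second table starts at x = 2175; first ends at x = 865; clear span = 2175 − 865 = 1310 mm.

A is a table. B is a beam. A beam spans the tops of two tables. The clear span between the two tables is 1310 mm.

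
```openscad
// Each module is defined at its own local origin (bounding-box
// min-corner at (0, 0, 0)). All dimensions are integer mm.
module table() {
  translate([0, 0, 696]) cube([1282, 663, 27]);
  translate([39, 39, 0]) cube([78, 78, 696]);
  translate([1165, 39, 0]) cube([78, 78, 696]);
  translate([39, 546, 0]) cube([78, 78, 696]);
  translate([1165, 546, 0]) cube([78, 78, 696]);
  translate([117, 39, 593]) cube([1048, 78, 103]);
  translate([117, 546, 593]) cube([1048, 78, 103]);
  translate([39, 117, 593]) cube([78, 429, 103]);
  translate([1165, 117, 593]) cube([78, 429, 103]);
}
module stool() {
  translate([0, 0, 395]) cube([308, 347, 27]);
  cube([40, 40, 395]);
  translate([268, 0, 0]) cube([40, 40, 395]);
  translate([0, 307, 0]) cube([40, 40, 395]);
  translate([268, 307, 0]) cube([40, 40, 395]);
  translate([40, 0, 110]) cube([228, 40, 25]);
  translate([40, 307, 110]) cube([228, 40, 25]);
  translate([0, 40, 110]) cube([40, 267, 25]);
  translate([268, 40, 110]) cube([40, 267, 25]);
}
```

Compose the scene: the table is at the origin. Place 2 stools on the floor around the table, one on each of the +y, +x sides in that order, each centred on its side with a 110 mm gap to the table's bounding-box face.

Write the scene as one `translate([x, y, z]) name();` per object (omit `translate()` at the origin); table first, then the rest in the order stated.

table();
translate([487, 773, 0]) stool();
translate([1392, 158, 0]) stool();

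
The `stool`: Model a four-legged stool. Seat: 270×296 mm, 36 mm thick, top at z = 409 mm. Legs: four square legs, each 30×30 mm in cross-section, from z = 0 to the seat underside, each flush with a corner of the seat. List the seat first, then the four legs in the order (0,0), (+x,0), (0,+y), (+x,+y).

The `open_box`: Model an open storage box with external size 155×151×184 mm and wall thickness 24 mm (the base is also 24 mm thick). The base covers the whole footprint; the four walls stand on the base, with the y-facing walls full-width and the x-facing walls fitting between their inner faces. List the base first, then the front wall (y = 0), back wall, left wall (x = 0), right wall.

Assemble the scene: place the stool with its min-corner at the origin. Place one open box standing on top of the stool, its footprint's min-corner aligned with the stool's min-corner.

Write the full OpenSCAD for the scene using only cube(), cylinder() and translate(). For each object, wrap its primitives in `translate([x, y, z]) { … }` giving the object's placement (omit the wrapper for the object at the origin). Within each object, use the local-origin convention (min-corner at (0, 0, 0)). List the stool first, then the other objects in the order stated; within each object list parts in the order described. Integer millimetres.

translate([0, 0, 373]) cube([270, 296, 36]);
cube([30, 30, 373]);
translate([240, 0, 0]) cube([30, 30, 373]);
translate([0, 266, 0]) cube([30, 30, 373]);
translate([240, 266, 0]) cube([30, 30, 373]);
translate([0, 0, 409]) {
  cube([155, 151, 24]);
  translate([0, 0, 24]) cube([155, 24, 160]);
  translate([0, 127, 24]) cube([155, 24, 160]);
  translate([0, 24, 24]) cube([24, 103, 160]);
  translate([131, 24, 24]) cube([24, 103, 160]);
}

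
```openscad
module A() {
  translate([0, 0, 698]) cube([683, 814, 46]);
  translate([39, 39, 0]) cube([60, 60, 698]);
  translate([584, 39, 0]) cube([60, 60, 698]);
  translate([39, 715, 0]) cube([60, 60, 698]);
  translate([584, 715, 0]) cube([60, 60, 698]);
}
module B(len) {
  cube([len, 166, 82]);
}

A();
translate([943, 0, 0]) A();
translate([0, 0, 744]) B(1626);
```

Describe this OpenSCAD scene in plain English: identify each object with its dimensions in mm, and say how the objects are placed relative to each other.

A is a rectangular dining table. The top is 683×814×46 mm with its upper surface at z = 744 mm. It stands on four 60×60 mm square legs, each inset 39 mm from the nearest pair of top edges, running from the floor to the underside of the top.

B is a rectangular beam 1626 mm long (x), 166 mm deep (y), 82 mm thick (z).

The beam spans the tops of two tables placed 260 mm apart, resting at z = 744 mm.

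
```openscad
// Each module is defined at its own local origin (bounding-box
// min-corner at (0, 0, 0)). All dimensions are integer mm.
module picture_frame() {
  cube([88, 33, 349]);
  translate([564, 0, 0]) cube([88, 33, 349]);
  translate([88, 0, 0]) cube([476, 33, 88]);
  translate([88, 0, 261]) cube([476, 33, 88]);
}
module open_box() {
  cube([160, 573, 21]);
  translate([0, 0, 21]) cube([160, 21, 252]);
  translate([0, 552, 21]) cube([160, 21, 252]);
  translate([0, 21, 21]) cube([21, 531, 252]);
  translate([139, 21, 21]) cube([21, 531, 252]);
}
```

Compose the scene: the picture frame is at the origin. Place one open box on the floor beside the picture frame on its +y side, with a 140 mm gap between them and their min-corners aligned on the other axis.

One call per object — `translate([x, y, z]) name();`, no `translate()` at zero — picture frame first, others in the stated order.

picture_frame();
translate([0, 173, 0]) open_box();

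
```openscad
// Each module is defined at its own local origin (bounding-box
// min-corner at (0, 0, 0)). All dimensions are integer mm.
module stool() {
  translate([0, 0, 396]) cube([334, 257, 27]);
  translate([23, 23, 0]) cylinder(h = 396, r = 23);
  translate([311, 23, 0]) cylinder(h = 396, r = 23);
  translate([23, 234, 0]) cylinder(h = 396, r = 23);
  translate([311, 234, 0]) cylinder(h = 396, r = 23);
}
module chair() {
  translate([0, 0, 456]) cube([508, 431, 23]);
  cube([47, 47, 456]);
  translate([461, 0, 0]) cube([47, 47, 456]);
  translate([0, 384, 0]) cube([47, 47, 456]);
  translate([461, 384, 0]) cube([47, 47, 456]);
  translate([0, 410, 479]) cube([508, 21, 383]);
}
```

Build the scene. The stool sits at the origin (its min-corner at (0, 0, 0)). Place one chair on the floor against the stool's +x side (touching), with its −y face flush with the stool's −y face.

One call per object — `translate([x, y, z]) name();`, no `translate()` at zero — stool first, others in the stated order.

stool();
translate([334, 0, 0]) chair();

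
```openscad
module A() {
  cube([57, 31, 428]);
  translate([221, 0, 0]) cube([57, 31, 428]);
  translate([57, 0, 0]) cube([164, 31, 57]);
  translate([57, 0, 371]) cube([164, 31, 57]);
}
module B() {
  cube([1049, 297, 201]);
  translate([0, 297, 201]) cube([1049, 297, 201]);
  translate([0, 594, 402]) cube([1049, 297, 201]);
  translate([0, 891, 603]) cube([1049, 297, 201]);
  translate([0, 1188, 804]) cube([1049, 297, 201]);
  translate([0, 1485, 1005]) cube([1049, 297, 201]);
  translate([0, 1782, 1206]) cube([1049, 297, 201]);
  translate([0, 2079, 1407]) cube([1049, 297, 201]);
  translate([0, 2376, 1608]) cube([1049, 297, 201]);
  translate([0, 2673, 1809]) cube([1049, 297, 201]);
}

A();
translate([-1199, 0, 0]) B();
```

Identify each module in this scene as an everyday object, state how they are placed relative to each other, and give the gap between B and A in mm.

A is a picture frame. B is a staircase. The staircase is on the floor beside the picture frame on its −x side. The gap between the staircase and the picture frame is 150 mm.

The staircase's nearest face is 150 mm from the picture frame's −x face.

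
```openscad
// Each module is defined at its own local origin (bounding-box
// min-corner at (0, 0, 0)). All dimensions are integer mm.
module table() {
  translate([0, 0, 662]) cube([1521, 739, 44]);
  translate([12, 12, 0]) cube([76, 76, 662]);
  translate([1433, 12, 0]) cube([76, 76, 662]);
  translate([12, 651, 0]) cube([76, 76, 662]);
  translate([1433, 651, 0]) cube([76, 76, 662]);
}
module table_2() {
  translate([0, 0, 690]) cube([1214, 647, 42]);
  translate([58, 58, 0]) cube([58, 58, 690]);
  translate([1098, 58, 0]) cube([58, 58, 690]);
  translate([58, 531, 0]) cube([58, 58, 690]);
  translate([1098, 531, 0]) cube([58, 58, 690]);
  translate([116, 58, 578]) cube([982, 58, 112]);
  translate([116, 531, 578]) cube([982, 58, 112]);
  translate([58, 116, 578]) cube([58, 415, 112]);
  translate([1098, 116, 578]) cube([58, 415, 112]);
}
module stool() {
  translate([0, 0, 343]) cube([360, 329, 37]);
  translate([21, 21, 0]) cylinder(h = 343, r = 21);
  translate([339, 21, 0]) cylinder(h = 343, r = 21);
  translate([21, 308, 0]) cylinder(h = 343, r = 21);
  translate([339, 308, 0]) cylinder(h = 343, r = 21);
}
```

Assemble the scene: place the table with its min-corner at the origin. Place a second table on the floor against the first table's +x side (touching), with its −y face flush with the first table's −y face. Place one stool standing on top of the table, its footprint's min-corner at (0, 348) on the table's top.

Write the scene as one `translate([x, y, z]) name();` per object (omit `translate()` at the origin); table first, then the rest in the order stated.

table();
translate([1521, 0, 0]) table_2();
translate([0, 348, 706]) stool();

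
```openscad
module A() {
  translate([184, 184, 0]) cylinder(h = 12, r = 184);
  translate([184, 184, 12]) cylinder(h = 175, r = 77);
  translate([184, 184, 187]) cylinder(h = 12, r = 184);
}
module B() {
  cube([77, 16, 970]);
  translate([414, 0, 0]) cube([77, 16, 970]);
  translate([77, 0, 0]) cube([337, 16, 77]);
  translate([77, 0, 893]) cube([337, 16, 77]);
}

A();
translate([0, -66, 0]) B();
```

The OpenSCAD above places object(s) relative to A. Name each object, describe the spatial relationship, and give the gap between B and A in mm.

The picture frame's nearest face is 50 mm from the spool's −y face.

A is a spool. B is a picture frame. The picture frame is on the floor beside the spool on its −y side. The gap between the picture frame and the spool is 50 mm.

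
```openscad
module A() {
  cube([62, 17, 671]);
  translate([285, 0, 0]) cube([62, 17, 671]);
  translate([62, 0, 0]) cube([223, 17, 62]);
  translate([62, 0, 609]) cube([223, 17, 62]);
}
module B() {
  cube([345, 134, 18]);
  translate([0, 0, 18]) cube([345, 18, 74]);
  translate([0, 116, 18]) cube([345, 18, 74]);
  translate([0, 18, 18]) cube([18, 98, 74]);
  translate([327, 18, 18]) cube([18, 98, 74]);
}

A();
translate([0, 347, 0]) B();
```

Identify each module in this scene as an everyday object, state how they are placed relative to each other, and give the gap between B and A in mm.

The open box's nearest face is 330 mm from the picture frame's +y face.

A is a picture frame. B is an open box. The open box is on the floor beside the picture frame on its +y side. The gap between the open box and the picture frame is 330 mm.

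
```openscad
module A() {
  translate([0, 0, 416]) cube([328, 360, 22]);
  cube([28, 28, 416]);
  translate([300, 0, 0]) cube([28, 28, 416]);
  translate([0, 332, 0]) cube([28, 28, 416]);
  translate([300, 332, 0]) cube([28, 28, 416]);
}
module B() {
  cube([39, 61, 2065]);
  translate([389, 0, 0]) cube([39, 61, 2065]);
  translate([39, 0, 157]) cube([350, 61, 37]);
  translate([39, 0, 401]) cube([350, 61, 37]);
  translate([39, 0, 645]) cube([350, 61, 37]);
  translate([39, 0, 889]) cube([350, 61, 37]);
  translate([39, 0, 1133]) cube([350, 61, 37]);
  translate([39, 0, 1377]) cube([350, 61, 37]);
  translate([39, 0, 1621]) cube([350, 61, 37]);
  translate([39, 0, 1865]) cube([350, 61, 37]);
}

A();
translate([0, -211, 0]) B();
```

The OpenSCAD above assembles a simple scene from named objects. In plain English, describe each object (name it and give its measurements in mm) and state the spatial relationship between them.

A is a simple wooden stool: a rectangular seat 328 mm (x) by 360 mm (y), 22 mm thick, top face at z = 438 mm, on four square legs, each 28×28 mm in cross-section. The legs rest on z = 0, each flush with a corner of the seat.

B is a straight ladder. Two 39×61 mm vertical rails, 2065 mm tall, stand 428 mm apart (outside-to-outside) with their front faces coplanar on the −y side. 8 rungs, each 61 mm deep and 37 mm tall, span between the inner faces of the rails, front faces flush with the rails. The lowest rung's underside is at z = 157 mm and rungs are spaced 244 mm apart (underside to underside).

The ladder is on the floor beside the stool on its −y side.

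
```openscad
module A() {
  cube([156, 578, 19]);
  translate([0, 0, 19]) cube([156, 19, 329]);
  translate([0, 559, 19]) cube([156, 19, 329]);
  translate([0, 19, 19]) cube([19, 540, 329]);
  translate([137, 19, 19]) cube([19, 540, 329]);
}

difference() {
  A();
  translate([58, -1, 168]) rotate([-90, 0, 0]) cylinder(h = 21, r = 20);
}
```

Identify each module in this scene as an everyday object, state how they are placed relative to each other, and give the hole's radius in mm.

The subtracted cylinder has r = 20 mm.

A is an open box. The open box has a circular hole through its front wall. The hole's radius is 20 mm.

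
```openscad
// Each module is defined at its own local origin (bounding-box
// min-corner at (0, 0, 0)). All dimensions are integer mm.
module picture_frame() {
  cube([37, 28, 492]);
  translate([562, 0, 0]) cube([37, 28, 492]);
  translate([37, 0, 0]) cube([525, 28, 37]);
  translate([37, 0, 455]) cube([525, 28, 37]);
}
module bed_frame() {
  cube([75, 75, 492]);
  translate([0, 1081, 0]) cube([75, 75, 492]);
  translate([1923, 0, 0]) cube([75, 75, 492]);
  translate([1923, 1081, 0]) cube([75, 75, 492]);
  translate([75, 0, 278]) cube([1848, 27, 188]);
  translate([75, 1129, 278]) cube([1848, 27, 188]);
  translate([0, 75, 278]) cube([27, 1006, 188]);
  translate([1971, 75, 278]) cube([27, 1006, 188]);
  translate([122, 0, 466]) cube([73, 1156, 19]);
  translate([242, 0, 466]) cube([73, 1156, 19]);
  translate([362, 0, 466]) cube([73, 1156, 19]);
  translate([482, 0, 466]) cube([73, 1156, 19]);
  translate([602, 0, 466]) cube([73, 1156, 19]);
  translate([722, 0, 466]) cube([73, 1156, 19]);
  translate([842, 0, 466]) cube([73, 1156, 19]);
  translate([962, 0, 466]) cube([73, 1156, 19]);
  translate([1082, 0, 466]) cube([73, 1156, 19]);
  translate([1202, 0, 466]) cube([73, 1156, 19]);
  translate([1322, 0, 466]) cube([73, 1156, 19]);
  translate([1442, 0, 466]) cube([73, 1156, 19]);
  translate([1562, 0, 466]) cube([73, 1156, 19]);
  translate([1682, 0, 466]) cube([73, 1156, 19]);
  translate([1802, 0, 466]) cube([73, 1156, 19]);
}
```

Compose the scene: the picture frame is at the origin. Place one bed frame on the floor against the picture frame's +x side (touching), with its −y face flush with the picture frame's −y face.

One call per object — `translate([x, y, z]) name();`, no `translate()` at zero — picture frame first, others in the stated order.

picture_frame();
translate([599, 0, 0]) bed_frame();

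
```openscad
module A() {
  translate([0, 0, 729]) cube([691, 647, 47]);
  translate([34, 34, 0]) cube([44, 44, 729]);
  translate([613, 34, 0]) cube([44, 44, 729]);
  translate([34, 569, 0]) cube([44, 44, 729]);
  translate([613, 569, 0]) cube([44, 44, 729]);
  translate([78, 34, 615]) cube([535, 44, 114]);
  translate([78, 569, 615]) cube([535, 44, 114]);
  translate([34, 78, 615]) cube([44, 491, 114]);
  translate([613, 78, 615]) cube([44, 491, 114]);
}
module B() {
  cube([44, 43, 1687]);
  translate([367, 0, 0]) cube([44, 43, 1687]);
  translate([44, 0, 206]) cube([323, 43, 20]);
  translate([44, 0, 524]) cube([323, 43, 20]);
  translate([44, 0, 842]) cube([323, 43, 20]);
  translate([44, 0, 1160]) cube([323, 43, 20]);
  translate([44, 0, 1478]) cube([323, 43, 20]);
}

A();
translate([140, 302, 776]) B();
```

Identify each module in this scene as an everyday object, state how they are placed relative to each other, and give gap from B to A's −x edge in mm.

A is a table. B is a ladder. The ladder is on top of the table, centred. The gap from the ladder to the table's −x edge is 140 mm.

The ladder's min-x is at 140; the table's min-x is 0; gap = 140 mm.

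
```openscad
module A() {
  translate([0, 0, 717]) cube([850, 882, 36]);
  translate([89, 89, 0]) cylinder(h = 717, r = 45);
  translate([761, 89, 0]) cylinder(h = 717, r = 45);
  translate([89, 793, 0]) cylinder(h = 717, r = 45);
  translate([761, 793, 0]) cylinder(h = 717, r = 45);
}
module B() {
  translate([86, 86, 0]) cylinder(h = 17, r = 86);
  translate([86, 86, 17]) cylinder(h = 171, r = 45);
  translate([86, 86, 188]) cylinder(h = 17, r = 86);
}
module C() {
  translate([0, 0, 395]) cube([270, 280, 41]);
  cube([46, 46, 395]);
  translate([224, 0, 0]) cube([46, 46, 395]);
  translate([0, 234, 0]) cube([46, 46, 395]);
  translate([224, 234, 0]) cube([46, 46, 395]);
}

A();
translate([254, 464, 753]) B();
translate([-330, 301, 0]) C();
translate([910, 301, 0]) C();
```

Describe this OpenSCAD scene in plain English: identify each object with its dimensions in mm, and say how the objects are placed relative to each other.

A is a rectangular dining table. The top is 850×882×36 mm with its upper surface at z = 753 mm. It stands on four round legs of 90 mm diameter, each leg's bounding box inset 44 mm from the nearest pair of top edges, running from the floor to the underside of the top.

B is a spool: two coaxial disc flanges of radius 86 mm and thickness 17 mm, joined by a core cylinder of radius 45 mm and height 171 mm. The lower flange rests on z = 0 and the three cylinders share a vertical axis.

C is a simple wooden stool: a rectangular seat 270 mm (x) by 280 mm (y), 41 mm thick, top face at z = 436 mm, on four square legs, each 46×46 mm in cross-section. The legs rest on z = 0, each flush with a corner of the seat.

The spool is on top of the table. Two stools sit around the table at the −x, +x sides.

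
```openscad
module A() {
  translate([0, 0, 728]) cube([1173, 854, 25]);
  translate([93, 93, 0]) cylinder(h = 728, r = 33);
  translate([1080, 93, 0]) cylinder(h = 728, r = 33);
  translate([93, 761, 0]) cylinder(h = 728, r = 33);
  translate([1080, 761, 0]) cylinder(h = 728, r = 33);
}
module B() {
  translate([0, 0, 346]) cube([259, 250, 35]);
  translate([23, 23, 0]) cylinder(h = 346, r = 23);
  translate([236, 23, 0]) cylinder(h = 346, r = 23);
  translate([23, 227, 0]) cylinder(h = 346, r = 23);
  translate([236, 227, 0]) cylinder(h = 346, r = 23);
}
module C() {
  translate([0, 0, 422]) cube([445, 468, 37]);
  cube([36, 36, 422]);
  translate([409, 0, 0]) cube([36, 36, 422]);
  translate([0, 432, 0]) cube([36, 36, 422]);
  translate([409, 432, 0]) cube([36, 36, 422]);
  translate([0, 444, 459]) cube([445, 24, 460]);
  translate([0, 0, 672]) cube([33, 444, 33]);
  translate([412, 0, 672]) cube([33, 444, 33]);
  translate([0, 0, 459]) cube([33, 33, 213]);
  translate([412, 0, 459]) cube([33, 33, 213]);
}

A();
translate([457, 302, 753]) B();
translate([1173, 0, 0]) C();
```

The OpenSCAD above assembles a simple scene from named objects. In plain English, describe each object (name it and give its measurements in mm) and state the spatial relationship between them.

A is a table: top 1173 mm (x) × 854 mm (y), 25 mm thick, upper face at z = 753 mm, on four round legs of 66 mm diameter, each leg's bounding box inset 60 mm from the nearest pair of top edges, running from z = 0 to the bottom of the top.

B is a four-legged stool. The seat is a 259×250×35 mm slab whose top surface is at z = 381 mm; four round legs, each 46 mm in diameter, run from the floor (z = 0) to the underside of the seat, each leg's axis is inset half a diameter from the nearest pair of seat edges (so the leg's bounding box is flush with the corner).

C is a chair: 445×468 mm seat, 37 mm thick, top at z = 459 mm, on four 36 mm square corner legs flush with the seat edges. A 24 mm thick backrest slab spans the full seat width, extending 460 mm above the seat top, its back face flush with the seat's +y edge. Two armrests of 33×33 mm section run along each side from the seat's front edge to the front of the backrest, top faces 246 mm above the seat top and outer faces flush with the seat's x-edges; a 33×33 mm post under the front of each armrest stands on the seat at the front corner.

The stool is on top of the table, centred. The chair is against the table's +x side, with their −y faces flush.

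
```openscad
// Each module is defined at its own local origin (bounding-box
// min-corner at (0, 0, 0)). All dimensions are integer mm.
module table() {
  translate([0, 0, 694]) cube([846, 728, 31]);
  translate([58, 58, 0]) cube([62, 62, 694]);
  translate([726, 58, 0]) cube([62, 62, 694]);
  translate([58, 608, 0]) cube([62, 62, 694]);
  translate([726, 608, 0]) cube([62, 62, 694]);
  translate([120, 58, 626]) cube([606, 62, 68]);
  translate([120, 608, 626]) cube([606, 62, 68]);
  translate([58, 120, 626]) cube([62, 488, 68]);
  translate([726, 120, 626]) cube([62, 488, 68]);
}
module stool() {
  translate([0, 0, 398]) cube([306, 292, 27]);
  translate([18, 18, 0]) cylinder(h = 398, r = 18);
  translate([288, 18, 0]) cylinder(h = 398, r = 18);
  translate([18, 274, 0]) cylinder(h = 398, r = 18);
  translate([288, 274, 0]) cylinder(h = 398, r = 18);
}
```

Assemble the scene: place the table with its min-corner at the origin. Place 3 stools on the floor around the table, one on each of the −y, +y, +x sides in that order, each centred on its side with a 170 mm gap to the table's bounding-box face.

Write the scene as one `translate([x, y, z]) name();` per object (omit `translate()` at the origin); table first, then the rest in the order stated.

table();
translate([270, -462, 0]) stool();
translate([270, 898, 0]) stool();
translate([1016, 218, 0]) stool();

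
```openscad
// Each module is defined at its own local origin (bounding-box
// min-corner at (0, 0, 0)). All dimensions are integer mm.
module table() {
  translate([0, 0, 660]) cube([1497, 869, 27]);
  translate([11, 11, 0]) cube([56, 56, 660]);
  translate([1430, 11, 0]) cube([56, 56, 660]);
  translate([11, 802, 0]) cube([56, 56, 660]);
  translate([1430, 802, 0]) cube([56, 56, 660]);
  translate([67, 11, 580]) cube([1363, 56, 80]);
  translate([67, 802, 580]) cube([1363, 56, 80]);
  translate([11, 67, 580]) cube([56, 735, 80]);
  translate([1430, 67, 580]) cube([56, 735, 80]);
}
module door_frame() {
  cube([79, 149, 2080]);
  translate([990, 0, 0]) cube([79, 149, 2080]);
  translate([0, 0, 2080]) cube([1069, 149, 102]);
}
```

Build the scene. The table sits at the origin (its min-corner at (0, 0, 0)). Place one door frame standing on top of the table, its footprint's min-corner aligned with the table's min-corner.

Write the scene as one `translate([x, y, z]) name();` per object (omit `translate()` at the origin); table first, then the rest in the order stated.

table();
translate([0, 0, 687]) door_frame();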